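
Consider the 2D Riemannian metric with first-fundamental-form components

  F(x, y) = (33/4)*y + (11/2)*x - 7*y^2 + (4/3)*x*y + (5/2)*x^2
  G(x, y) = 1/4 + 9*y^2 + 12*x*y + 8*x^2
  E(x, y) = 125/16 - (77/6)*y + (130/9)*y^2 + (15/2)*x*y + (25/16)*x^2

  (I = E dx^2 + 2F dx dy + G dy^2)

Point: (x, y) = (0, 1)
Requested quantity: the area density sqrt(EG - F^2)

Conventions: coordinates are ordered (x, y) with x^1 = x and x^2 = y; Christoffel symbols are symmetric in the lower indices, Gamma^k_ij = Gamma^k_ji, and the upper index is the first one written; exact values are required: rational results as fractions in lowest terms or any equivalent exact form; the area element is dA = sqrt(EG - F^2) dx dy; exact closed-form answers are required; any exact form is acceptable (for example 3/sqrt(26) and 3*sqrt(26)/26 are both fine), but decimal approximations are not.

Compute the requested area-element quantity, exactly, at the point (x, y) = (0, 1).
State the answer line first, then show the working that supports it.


Answer: sqrt(EG - F^2) = sqrt(49309)/24

E = 1357/144, F = 5/4, G = 37/4; EG - F^2 = 49309/576


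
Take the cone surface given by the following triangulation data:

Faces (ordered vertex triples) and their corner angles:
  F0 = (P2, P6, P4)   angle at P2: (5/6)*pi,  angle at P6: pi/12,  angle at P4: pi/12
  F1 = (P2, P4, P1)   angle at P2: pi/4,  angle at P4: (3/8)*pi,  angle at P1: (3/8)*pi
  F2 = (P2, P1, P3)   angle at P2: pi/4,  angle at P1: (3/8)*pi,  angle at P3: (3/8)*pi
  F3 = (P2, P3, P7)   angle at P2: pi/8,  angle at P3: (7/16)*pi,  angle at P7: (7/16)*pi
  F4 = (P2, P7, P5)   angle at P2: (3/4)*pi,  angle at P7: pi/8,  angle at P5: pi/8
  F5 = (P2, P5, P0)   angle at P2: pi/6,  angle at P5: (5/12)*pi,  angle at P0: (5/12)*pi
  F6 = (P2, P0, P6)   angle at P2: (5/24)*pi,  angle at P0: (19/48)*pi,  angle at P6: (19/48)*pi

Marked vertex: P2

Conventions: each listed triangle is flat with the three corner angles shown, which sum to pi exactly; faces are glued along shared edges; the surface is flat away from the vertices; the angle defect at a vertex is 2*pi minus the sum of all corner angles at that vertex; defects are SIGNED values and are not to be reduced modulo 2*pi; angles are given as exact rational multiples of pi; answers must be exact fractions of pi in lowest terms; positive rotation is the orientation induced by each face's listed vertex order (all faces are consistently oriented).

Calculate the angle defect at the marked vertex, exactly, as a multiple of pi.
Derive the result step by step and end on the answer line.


Sum of corner angles at P2: (31/12)*pi
defect = 2*pi - (31/12)*pi

Answer: defect(P2) = (-7/12)*pi


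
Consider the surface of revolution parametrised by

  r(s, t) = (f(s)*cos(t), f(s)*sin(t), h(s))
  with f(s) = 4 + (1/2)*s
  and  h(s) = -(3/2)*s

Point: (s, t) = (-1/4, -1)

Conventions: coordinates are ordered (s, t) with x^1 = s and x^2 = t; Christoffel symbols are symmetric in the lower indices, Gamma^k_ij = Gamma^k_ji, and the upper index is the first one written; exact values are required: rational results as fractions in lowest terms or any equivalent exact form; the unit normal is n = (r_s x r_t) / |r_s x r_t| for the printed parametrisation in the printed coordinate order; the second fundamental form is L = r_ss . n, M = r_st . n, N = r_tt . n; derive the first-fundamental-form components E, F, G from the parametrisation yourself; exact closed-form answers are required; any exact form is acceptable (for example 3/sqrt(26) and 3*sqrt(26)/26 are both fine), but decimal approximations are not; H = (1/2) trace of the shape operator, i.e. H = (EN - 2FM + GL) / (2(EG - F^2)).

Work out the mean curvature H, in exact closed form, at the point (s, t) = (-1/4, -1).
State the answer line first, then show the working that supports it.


Answer: H = -6*sqrt(10)/155

f = 31/8, f' = 1/2, f'' = 0, h' = -3/2, h'' = 0
E = 5/2, F = 0, G = 961/64; answer radicand W^2 = 5/2
unnormalised second-form numerators: l = 0, m = 0, n = -93/16; L = l/sqrt(5/2), and similarly M = m/sqrt(W^2), N = n/sqrt(W^2)
H = (E*n - 2*F*m + G*l) / (2*(EG - F^2)*sqrt(W^2)); E*n - 2*F*m + G*l = -465/32, EG - F^2 = 4805/128, so H = (-6/31)/sqrt(5/2)


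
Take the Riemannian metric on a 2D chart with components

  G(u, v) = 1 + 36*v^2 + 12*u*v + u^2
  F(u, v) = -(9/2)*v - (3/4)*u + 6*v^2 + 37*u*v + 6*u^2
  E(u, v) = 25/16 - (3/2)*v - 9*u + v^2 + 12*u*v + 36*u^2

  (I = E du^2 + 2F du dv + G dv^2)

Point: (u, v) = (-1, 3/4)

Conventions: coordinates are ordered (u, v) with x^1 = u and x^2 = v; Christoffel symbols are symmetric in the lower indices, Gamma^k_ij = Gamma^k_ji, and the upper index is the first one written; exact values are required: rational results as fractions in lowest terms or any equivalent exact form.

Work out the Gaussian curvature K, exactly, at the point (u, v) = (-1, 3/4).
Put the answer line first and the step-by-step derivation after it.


Answer: K = 560/38809

E = 37, F = -21, G = 53/4, EG - F^2 = 197/4 at the point
E_u = -72, E_v = -12, F_u = 15, F_v = -65/2, G_u = 7, G_v = 42
E_vv = 2, F_uv = 37, G_uu = 2
Apply the Brioschi formula K = (det M1 - det M2)/(EG - F^2)^2 over the derivative matrices of E, F, G.
M1 = [[-E_vv/2 + F_uv - G_uu/2, E_u/2, F_u - E_v/2], [F_v - G_u/2, E, F], [G_v/2, F, G]] = [[35, -36, 21], [-36, 37, -21], [21, -21, 53/4]]; det M1 = -53/4
M2 = [[0, E_v/2, G_u/2], [E_v/2, E, F], [G_u/2, F, G]] = [[0, -6, 7/2], [-6, 37, -21], [7/2, -21, 53/4]]; det M2 = -193/4
det M1 - det M2 = 35; K = 35 / (197/4)^2 = 560/38809


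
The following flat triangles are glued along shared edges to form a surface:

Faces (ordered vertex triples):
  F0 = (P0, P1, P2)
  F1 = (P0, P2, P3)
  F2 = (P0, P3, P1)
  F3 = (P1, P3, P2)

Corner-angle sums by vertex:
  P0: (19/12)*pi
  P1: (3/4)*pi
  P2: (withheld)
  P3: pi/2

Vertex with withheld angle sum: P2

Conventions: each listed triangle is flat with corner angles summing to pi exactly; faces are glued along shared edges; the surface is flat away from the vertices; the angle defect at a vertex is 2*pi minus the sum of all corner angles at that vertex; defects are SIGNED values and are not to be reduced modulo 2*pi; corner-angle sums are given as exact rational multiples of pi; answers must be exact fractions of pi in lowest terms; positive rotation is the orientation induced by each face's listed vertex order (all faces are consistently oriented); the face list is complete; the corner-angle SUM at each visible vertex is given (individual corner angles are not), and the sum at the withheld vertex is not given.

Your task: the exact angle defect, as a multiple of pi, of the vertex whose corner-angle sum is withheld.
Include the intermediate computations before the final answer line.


V = 4, E = 6, F = 4; chi = V - E + F = 2
Gauss-Bonnet: total defect = 2*pi*chi = 4*pi; visible defects sum to (19/6)*pi

Answer: defect(P2) = (5/6)*pi


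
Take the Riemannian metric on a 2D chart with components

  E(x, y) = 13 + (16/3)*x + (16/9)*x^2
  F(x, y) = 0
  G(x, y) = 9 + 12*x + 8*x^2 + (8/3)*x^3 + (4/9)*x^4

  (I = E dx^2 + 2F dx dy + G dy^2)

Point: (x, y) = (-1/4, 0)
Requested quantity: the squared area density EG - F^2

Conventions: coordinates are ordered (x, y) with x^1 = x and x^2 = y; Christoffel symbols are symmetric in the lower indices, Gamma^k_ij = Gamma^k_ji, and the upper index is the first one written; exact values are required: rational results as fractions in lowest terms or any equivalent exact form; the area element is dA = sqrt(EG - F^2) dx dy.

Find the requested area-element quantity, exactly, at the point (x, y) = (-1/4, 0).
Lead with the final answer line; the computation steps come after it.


Answer: EG - F^2 = 197213/2592

E = 106/9, F = 0, G = 3721/576; EG - F^2 = 197213/2592


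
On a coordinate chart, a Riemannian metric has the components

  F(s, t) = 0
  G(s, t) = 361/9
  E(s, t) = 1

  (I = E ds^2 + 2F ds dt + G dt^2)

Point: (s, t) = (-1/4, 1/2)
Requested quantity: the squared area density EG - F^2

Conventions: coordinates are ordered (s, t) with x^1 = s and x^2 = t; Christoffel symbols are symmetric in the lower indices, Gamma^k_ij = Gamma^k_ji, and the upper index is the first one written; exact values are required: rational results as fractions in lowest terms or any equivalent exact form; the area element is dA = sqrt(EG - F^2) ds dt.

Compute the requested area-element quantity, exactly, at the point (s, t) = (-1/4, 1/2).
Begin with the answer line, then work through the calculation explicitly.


Answer: EG - F^2 = 361/9

E = 1, F = 0, G = 361/9; EG - F^2 = 361/9


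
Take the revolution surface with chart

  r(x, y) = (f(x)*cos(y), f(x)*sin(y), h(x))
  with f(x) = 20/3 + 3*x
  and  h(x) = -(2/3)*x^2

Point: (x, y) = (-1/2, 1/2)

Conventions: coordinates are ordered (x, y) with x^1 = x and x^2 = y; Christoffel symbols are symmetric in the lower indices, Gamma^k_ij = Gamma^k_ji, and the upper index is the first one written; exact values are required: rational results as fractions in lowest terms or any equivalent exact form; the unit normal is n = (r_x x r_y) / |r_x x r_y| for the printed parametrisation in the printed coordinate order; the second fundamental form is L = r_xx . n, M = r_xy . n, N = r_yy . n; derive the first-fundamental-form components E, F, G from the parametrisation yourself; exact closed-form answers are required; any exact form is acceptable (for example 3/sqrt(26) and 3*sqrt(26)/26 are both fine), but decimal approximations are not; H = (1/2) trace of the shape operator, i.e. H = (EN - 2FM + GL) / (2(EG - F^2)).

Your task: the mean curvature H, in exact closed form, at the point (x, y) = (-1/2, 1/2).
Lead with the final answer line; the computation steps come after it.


Answer: H = -1164*sqrt(85)/223975

f = 31/6, f' = 3, f'' = 0, h' = 2/3, h'' = -4/3
E = 85/9, F = 0, G = 961/36; answer radicand W^2 = 85/9
unnormalised second-form numerators: l = -4, m = 0, n = 31/9; L = l/sqrt(85/9), and similarly M = m/sqrt(W^2), N = n/sqrt(W^2)
H = (E*n - 2*F*m + G*l) / (2*(EG - F^2)*sqrt(W^2)); E*n - 2*F*m + G*l = -6014/81, EG - F^2 = 81685/324, so H = (-388/2635)/sqrt(85/9)


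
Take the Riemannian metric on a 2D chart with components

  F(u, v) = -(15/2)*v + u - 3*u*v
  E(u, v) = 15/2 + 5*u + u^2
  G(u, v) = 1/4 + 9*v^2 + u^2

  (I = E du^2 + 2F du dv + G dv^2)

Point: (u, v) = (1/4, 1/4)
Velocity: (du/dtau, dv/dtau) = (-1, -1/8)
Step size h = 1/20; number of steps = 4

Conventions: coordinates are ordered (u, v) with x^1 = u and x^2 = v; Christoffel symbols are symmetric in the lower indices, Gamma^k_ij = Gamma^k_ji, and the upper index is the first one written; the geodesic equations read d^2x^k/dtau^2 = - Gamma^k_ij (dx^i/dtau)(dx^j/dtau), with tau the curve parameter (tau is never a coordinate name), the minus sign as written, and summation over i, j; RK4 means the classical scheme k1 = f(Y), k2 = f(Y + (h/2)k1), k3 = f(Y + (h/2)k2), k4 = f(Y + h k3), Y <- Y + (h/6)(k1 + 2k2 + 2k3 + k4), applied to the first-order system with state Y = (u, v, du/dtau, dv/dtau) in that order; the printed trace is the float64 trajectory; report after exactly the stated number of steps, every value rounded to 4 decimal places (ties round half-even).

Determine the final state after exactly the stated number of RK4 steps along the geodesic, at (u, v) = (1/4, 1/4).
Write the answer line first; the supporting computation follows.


Answer: u = 0.0348, v = 0.1753, du/dtau = -1.1557, dv/dtau = -0.7158

f(Y) = (du/dtau, dv/dtau, -Gamma^u_ij Y'^i Y'^j, -Gamma^v_ij Y'^i Y'^j) with the Gammas evaluated at the stage position; h = 0.050000; intermediate values shown to 6 dp
step 0: u = 0.2500, v = 0.2500, du/dtau = -1.0000, dv/dtau = -0.1250
step 1:
  k1: at (u, v) = (0.250000, 0.250000), (du/dtau, dv/dtau) = (-1.000000, -0.125000); Gamma_uuu = 0.646072, Gamma_uuv = 0.102383, Gamma_uvv = -0.759047, Gamma_vuu = 1.624007, Gamma_vuv = 0.497793, Gamma_vvv = 0.999117; k1 = (-1.000000, -0.125000, -0.659808, -1.764067)
  k2: at (u, v) = (0.225000, 0.246875), (du/dtau, dv/dtau) = (-1.016495, -0.169102); Gamma_uuu = 0.669435, Gamma_uuv = 0.097191, Gamma_uvv = -0.758453, Gamma_vuu = 1.719139, Gamma_vuv = 0.470214, Gamma_vvv = 1.014915; k2 = (-1.016495, -0.169102, -0.703426, -1.966995)
  k3: at (u, v) = (0.224588, 0.245772), (du/dtau, dv/dtau) = (-1.017586, -0.174175); Gamma_uuu = 0.669152, Gamma_uuv = 0.096859, Gamma_uvv = -0.759454, Gamma_vuu = 1.725731, Gamma_vuv = 0.470825, Gamma_vvv = 1.015145; k3 = (-1.017586, -0.174175, -0.704188, -1.984653)
  k4: at (u, v) = (0.199121, 0.241291), (du/dtau, dv/dtau) = (-1.035209, -0.224233); Gamma_uuu = 0.693448, Gamma_uuv = 0.090385, Gamma_uvv = -0.760496, Gamma_vuu = 1.834862, Gamma_vuv = 0.439652, Gamma_vvv = 1.028926; k4 = (-1.035209, -0.224233, -0.746864, -2.222191)
  Y <- Y + (h/6)(k1 + 2k2 + 2k3 + k4): u = 0.1991, v = 0.2414, du/dtau = -1.0352, dv/dtau = -0.2241
step 2:
  k1: at (u, v) = (0.199139, 0.241368), (du/dtau, dv/dtau) = (-1.035183, -0.224080); Gamma_uuu = 0.693482, Gamma_uuv = 0.090406, Gamma_uvv = -0.760420, Gamma_vuu = 1.834407, Gamma_vuv = 0.439602, Gamma_vvv = 1.028931; k1 = (-1.035183, -0.224080, -0.746897, -2.221364)
  k2: at (u, v) = (0.173259, 0.235766), (du/dtau, dv/dtau) = (-1.053855, -0.279614); Gamma_uuu = 0.718740, Gamma_uuv = 0.082623, Gamma_uvv = -0.763129, Gamma_vuu = 1.957170, Gamma_vuv = 0.403910, Gamma_vvv = 1.039607; k2 = (-1.053855, -0.279614, -0.787269, -2.492975)
  k3: at (u, v) = (0.172792, 0.234378), (du/dtau, dv/dtau) = (-1.054864, -0.286404); Gamma_uuu = 0.718223, Gamma_uuv = 0.082214, Gamma_uvv = -0.764572, Gamma_vuu = 1.966461, Gamma_vuv = 0.404382, Gamma_vvv = 1.039232; k3 = (-1.054864, -0.286404, -0.786156, -2.517744)
  k4: at (u, v) = (0.146395, 0.227048), (du/dtau, dv/dtau) = (-1.074490, -0.349967); Gamma_uuu = 0.743782, Gamma_uuv = 0.072886, Gamma_uvv = -0.770098, Gamma_vuu = 2.108671, Gamma_vuv = 0.363220, Gamma_vvv = 1.044360; k4 = (-1.074490, -0.349967, -0.819215, -2.835600)
  Y <- Y + (h/6)(k1 + 2k2 + 2k3 + k4): u = 0.1464, v = 0.2272, du/dtau = -1.0745, dv/dtau = -0.3497
step 3:
  k1: at (u, v) = (0.146413, 0.227151), (du/dtau, dv/dtau) = (-1.074457, -0.349733); Gamma_uuu = 0.743849, Gamma_uuv = 0.072911, Gamma_uvv = -0.769981, Gamma_vuu = 2.108003, Gamma_vuv = 0.363169, Gamma_vvv = 1.044427; k1 = (-1.074457, -0.349733, -0.819360, -2.834287)
  k2: at (u, v) = (0.119551, 0.218408), (du/dtau, dv/dtau) = (-1.094941, -0.420590); Gamma_uuu = 0.769493, Gamma_uuv = 0.062048, Gamma_uvv = -0.778400, Gamma_vuu = 2.268614, Gamma_vuv = 0.315209, Gamma_vvv = 1.041926; k2 = (-1.094941, -0.420590, -0.841996, -3.194467)
  k3: at (u, v) = (0.119039, 0.216636), (du/dtau, dv/dtau) = (-1.095507, -0.429595); Gamma_uuu = 0.768410, Gamma_uuv = 0.061559, Gamma_uvv = -0.780530, Gamma_vuu = 2.281778, Gamma_vuv = 0.315334, Gamma_vvv = 1.040084; k3 = (-1.095507, -0.429595, -0.836090, -3.227199)
  k4: at (u, v) = (0.091637, 0.205671), (du/dtau, dv/dtau) = (-1.116262, -0.511093); Gamma_uuu = 0.792328, Gamma_uuv = 0.049001, Gamma_uvv = -0.793589, Gamma_vuu = 2.468101, Gamma_vuv = 0.258961, Gamma_vvv = 1.024489; k4 = (-1.116262, -0.511093, -0.835886, -3.638448)
  Y <- Y + (h/6)(k1 + 2k2 + 2k3 + k4): u = 0.0916, v = 0.2058, du/dtau = -1.1162, dv/dtau = -0.5107
step 4:
  k1: at (u, v) = (0.091649, 0.205808), (du/dtau, dv/dtau) = (-1.116219, -0.510700); Gamma_uuu = 0.792470, Gamma_uuv = 0.049026, Gamma_uvv = -0.793413, Gamma_vuu = 2.467146, Gamma_vuv = 0.258914, Gamma_vvv = 1.024701; k1 = (-1.116219, -0.510700, -0.836335, -3.636374)
  k2: at (u, v) = (0.063744, 0.193040), (du/dtau, dv/dtau) = (-1.137127, -0.601610); Gamma_uuu = 0.813774, Gamma_uuv = 0.034946, Gamma_uvv = -0.811126, Gamma_vuu = 2.675792, Gamma_vuv = 0.192387, Gamma_vvv = 0.992078; k2 = (-1.137127, -0.601610, -0.806497, -4.082249)
  k3: at (u, v) = (0.063221, 0.190768), (du/dtau, dv/dtau) = (-1.136381, -0.612756); Gamma_uuu = 0.811332, Gamma_uuv = 0.034435, Gamma_uvv = -0.814246, Gamma_vuu = 2.693903, Gamma_vuv = 0.191835, Gamma_vvv = 0.986946; k3 = (-1.136381, -0.612756, -0.789954, -4.116535)
  k4: at (u, v) = (0.034830, 0.175170), (du/dtau, dv/dtau) = (-1.155717, -0.716527); Gamma_uuu = 0.825535, Gamma_uuv = 0.019106, Gamma_uvv = -0.838767, Gamma_vuu = 2.930395, Gamma_vuv = 0.113041, Gamma_vvv = 0.926176; k4 = (-1.155717, -0.716527, -0.703662, -4.576801)
  Y <- Y + (h/6)(k1 + 2k2 + 2k3 + k4): u = 0.0348, v = 0.1753, du/dtau = -1.1557, dv/dtau = -0.7158


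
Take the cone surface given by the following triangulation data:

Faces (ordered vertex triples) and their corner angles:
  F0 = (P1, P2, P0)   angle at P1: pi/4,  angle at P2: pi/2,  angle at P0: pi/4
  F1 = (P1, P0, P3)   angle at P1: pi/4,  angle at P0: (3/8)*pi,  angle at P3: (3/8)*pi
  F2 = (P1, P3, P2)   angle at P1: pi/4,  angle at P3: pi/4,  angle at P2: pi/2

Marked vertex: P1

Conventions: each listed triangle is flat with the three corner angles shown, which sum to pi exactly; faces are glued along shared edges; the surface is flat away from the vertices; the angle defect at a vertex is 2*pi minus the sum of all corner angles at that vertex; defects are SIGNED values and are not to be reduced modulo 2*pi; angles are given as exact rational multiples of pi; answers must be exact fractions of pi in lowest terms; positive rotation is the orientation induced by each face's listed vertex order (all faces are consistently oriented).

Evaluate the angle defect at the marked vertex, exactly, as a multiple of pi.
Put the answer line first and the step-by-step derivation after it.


Answer: defect(P1) = (5/4)*pi

Sum of corner angles at P1: (3/4)*pi
defect = 2*pi - (3/4)*pi


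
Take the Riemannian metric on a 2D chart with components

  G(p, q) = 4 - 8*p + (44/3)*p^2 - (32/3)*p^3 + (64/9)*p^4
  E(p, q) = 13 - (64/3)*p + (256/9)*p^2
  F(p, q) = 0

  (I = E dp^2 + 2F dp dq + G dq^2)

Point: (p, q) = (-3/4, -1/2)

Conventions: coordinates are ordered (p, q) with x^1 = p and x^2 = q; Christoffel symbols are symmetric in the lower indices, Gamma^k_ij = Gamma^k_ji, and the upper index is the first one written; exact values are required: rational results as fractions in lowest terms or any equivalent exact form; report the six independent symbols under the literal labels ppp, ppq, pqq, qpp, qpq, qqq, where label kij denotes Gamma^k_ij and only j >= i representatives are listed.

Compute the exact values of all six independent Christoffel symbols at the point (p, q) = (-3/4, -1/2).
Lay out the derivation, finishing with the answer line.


E = 45, F = 0, G = 25 at the point
E_p = -64, E_q = 0, F_p = 0, F_q = 0, G_p = -60, G_q = 0
EG - F^2 = 1125;  g^inv = (1/1125) * [[25, 0], [0, 45]]
first-kind symbols [ij,l] = (1/2)(d_i g_jl + d_j g_il - d_l g_ij): [pp,p] = E_p/2 = -32, [pp,q] = F_p - E_q/2 = 0, [pq,p] = E_q/2 = 0, [pq,q] = G_p/2 = -30, [qq,p] = F_q - G_p/2 = 30, [qq,q] = G_q/2 = 0
Gamma^p_ij = (G*[ij,p] - F*[ij,q])/(EG - F^2), Gamma^q_ij = (E*[ij,q] - F*[ij,p])/(EG - F^2)

Answer: Gamma_ppp = -32/45, Gamma_ppq = 0, Gamma_pqq = 2/3, Gamma_qpp = 0, Gamma_qpq = -6/5, Gamma_qqq = 0


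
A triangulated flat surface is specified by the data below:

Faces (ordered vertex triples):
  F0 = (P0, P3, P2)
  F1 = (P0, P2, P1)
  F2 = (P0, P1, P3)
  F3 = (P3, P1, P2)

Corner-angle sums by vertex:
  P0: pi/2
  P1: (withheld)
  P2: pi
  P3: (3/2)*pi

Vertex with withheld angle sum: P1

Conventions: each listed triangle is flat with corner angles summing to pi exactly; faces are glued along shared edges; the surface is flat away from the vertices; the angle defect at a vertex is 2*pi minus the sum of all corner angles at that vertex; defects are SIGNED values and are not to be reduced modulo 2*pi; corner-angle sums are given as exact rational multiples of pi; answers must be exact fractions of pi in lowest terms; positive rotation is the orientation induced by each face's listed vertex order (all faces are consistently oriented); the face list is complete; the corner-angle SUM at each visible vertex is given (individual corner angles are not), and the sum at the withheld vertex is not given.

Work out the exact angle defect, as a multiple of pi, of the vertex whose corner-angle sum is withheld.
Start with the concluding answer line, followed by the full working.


Answer: defect(P1) = pi

V = 4, E = 6, F = 4; chi = V - E + F = 2
Gauss-Bonnet: total defect = 2*pi*chi = 4*pi; visible defects sum to 3*pi


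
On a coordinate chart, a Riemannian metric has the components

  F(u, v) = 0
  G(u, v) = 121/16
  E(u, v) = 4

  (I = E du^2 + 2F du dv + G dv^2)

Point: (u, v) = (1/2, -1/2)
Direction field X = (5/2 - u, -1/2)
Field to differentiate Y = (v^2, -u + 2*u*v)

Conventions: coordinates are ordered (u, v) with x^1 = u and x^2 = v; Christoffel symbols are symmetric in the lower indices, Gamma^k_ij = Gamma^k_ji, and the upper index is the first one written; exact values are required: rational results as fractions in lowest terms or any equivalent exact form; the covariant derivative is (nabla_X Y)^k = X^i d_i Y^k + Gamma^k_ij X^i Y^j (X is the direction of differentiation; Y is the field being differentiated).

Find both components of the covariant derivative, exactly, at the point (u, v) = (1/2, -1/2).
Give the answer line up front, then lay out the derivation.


Answer: (nabla_X Y)^u = 1/2, (nabla_X Y)^v = -9/2

E = 4, F = 0, G = 121/16 at the point
E_u = 0, E_v = 0, F_u = 0, F_v = 0, G_u = 0, G_v = 0
EG - F^2 = 121/4;  g^inv = (4/121) * [[121/16, 0], [0, 4]]
first-kind symbols [ij,l] = (1/2)(d_i g_jl + d_j g_il - d_l g_ij): [uu,u] = E_u/2 = 0, [uu,v] = F_u - E_v/2 = 0, [uv,u] = E_v/2 = 0, [uv,v] = G_u/2 = 0, [vv,u] = F_v - G_u/2 = 0, [vv,v] = G_v/2 = 0
Gamma^u_ij = (G*[ij,u] - F*[ij,v])/(EG - F^2), Gamma^v_ij = (E*[ij,v] - F*[ij,u])/(EG - F^2)
Gamma_uuu = 0, Gamma_uuv = 0, Gamma_uvv = 0, Gamma_vuu = 0, Gamma_vuv = 0, Gamma_vvv = 0
X = (2, -1/2), Y = (1/4, -1) at the point


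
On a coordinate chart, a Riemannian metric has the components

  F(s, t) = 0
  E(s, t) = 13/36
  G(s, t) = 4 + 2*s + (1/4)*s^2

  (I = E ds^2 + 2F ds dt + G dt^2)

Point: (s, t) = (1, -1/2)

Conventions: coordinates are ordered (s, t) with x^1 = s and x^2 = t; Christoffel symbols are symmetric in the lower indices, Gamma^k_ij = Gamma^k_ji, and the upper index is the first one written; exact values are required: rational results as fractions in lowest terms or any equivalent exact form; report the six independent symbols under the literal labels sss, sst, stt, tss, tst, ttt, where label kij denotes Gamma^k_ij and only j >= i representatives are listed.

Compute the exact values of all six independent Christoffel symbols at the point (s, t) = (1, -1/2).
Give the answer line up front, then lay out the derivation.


Answer: Gamma_sss = 0, Gamma_sst = 0, Gamma_stt = -45/13, Gamma_tss = 0, Gamma_tst = 1/5, Gamma_ttt = 0

E = 13/36, F = 0, G = 25/4 at the point
E_s = 0, E_t = 0, F_s = 0, F_t = 0, G_s = 5/2, G_t = 0
EG - F^2 = 325/144;  g^inv = (144/325) * [[25/4, 0], [0, 13/36]]
first-kind symbols [ij,l] = (1/2)(d_i g_jl + d_j g_il - d_l g_ij): [ss,s] = E_s/2 = 0, [ss,t] = F_s - E_t/2 = 0, [st,s] = E_t/2 = 0, [st,t] = G_s/2 = 5/4, [tt,s] = F_t - G_s/2 = -5/4, [tt,t] = G_t/2 = 0
Gamma^s_ij = (G*[ij,s] - F*[ij,t])/(EG - F^2), Gamma^t_ij = (E*[ij,t] - F*[ij,s])/(EG - F^2)


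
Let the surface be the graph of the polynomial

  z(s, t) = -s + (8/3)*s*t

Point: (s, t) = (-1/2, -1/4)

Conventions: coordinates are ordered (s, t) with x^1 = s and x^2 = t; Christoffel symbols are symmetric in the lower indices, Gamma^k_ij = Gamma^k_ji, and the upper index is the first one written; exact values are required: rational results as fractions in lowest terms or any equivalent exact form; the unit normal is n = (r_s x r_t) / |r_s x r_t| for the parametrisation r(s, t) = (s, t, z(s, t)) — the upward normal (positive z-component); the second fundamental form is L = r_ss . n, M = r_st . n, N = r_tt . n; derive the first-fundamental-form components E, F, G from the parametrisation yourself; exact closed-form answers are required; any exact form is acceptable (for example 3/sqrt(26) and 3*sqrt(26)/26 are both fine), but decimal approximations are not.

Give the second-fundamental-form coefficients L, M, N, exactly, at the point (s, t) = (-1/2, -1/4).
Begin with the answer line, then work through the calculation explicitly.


Answer: L = 0, M = 4*sqrt(2)/5, N = 0

z_s = -5/3, z_t = -4/3, z_ss = 0, z_st = 8/3, z_tt = 0
E = 34/9, F = 20/9, G = 25/9; answer radicand W^2 = 50/9
unnormalised second-form numerators: l = 0, m = 8/3, n = 0; L = l/sqrt(50/9), and similarly M = m/sqrt(W^2), N = n/sqrt(W^2)


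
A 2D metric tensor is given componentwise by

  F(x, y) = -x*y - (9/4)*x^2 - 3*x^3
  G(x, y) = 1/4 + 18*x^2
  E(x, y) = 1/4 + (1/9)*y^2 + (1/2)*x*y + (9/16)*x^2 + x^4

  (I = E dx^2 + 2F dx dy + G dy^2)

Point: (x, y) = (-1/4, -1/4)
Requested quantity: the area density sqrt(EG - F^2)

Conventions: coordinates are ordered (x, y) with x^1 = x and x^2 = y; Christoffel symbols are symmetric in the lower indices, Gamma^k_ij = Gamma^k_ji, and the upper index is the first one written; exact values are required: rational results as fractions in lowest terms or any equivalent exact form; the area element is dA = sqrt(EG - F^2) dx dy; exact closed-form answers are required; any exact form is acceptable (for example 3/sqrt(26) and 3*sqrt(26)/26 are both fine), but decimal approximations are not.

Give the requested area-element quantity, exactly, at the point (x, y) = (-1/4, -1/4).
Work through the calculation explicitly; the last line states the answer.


E = 377/1152, F = -5/32, G = 11/8; EG - F^2 = 1961/4608

Answer: sqrt(EG - F^2) = sqrt(3922)/96


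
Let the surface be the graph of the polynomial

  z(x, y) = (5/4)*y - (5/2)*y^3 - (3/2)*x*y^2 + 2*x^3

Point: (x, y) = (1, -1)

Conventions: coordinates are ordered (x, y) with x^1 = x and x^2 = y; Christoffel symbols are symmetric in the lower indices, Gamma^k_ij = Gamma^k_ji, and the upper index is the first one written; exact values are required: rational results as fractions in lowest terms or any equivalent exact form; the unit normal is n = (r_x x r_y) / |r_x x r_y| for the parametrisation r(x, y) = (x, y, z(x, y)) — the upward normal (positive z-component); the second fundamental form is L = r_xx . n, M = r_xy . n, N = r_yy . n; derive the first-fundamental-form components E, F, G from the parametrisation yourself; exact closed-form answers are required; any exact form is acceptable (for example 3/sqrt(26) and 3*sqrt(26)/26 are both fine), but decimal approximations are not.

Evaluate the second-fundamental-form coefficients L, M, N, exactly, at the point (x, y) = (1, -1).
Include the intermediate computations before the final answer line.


z_x = 9/2, z_y = -13/4, z_xx = 12, z_xy = 3, z_yy = 12
E = 85/4, F = -117/8, G = 185/16; answer radicand W^2 = 509/16
unnormalised second-form numerators: l = 12, m = 3, n = 12; L = l/sqrt(509/16), and similarly M = m/sqrt(W^2), N = n/sqrt(W^2)

Answer: L = 48*sqrt(509)/509, M = 12*sqrt(509)/509, N = 48*sqrt(509)/509


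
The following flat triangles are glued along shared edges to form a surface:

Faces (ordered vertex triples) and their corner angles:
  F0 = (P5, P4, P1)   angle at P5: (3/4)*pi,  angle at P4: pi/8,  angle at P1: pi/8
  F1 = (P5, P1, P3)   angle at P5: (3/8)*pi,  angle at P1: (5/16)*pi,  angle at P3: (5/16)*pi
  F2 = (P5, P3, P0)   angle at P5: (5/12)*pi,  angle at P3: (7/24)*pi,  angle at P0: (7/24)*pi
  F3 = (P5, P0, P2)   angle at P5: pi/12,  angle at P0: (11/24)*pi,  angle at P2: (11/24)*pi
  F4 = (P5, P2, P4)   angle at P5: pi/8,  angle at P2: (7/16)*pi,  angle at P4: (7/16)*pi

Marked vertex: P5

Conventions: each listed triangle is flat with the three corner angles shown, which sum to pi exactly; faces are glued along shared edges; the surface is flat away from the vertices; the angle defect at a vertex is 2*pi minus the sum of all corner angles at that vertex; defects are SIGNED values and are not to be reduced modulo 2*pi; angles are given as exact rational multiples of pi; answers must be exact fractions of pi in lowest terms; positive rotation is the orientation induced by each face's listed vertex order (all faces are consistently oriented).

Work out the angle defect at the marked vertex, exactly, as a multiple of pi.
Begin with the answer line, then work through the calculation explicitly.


Answer: defect(P5) = pi/4

Sum of corner angles at P5: (7/4)*pi
defect = 2*pi - (7/4)*pi


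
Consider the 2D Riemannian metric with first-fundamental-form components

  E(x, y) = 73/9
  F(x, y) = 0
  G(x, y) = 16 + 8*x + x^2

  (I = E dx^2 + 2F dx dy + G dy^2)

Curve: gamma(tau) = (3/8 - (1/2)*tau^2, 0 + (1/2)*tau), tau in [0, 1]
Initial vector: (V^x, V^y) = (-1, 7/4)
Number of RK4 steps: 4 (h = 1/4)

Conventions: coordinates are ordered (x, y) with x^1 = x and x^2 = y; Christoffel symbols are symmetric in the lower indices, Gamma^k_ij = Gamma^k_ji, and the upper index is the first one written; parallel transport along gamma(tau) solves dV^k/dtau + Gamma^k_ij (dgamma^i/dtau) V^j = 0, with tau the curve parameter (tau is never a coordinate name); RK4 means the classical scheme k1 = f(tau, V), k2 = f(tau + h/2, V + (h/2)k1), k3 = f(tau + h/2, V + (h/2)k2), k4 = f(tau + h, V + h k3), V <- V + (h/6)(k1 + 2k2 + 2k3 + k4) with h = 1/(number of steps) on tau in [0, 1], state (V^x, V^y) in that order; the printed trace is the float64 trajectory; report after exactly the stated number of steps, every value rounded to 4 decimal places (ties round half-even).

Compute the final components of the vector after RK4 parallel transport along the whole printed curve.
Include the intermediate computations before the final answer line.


gamma'(tau) = (-tau, 1/2); f(tau, V)^k = -Gamma^k_ij(gamma(tau)) gamma'^i(tau) V^j; h = 1/4; intermediate values shown to 6 dp
curve data and Christoffel symbols at the stage parameters:
  tau = 0.000000: gamma = (0.375000, 0.000000), gamma' = (0.000000, 0.500000); Gamma_xxx = 0.000000, Gamma_xxy = 0.000000, Gamma_xyy = -0.539384, Gamma_yxx = 0.000000, Gamma_yxy = 0.228571, Gamma_yyy = 0.000000
  tau = 0.125000: gamma = (0.367188, 0.062500), gamma' = (-0.125000, 0.500000); Gamma_xxx = 0.000000, Gamma_xxy = 0.000000, Gamma_xyy = -0.538420, Gamma_yxx = 0.000000, Gamma_yxy = 0.228980, Gamma_yyy = 0.000000
  tau = 0.250000: gamma = (0.343750, 0.125000), gamma' = (-0.250000, 0.500000); Gamma_xxx = 0.000000, Gamma_xxy = 0.000000, Gamma_xyy = -0.535531, Gamma_yxx = 0.000000, Gamma_yxy = 0.230216, Gamma_yyy = 0.000000
  tau = 0.375000: gamma = (0.304688, 0.187500), gamma' = (-0.375000, 0.500000); Gamma_xxx = 0.000000, Gamma_xxy = 0.000000, Gamma_xyy = -0.530715, Gamma_yxx = 0.000000, Gamma_yxy = 0.232305, Gamma_yyy = 0.000000
  tau = 0.500000: gamma = (0.250000, 0.250000), gamma' = (-0.500000, 0.500000); Gamma_xxx = 0.000000, Gamma_xxy = 0.000000, Gamma_xyy = -0.523973, Gamma_yxx = 0.000000, Gamma_yxy = 0.235294, Gamma_yyy = 0.000000
  tau = 0.625000: gamma = (0.179688, 0.312500), gamma' = (-0.625000, 0.500000); Gamma_xxx = 0.000000, Gamma_xxy = 0.000000, Gamma_xyy = -0.515304, Gamma_yxx = 0.000000, Gamma_yxy = 0.239252, Gamma_yyy = 0.000000
  tau = 0.750000: gamma = (0.093750, 0.375000), gamma' = (-0.750000, 0.500000); Gamma_xxx = 0.000000, Gamma_xxy = 0.000000, Gamma_xyy = -0.504709, Gamma_yxx = 0.000000, Gamma_yxy = 0.244275, Gamma_yyy = 0.000000
  tau = 0.875000: gamma = (-0.007812, 0.437500), gamma' = (-0.875000, 0.500000); Gamma_xxx = 0.000000, Gamma_xxy = 0.000000, Gamma_xyy = -0.492188, Gamma_yxx = 0.000000, Gamma_yxy = 0.250489, Gamma_yyy = 0.000000
  tau = 1.000000: gamma = (-0.125000, 0.500000), gamma' = (-1.000000, 0.500000); Gamma_xxx = 0.000000, Gamma_xxy = 0.000000, Gamma_xyy = -0.477740, Gamma_yxx = 0.000000, Gamma_yxy = 0.258065, Gamma_yyy = 0.000000
step 0: V^x = -1.0000, V^y = 1.7500
step 1: k1 = (0.471961, 0.114286), k2 = (0.474964, 0.158234), k3 = (0.476443, 0.158348), k4 = (0.479190, 0.204395); V <- V + (h/6)(k1 + 2k2 + 2k3 + k4): V^x = -0.8811, V^y = 1.7897
step 2: k1 = (0.479209, 0.204422), k2 = (0.481680, 0.253514), k3 = (0.483309, 0.254012), k4 = (0.485503, 0.307461); V <- V + (h/6)(k1 + 2k2 + 2k3 + k4): V^x = -0.7605, V^y = 1.8533
step 3: k1 = (0.485535, 0.307501), k2 = (0.487405, 0.366586), k3 = (0.489308, 0.367663), k4 = (0.490879, 0.434314); V <- V + (h/6)(k1 + 2k2 + 2k3 + k4): V^x = -0.6384, V^y = 1.9454
step 4: k1 = (0.490925, 0.434377), k2 = (0.492108, 0.510555), k3 = (0.494451, 0.512624), k4 = (0.495305, 0.601529); V <- V + (h/6)(k1 + 2k2 + 2k3 + k4): V^x = -0.5151, V^y = 2.0738

Answer: V^x = -0.5151, V^y = 2.0738


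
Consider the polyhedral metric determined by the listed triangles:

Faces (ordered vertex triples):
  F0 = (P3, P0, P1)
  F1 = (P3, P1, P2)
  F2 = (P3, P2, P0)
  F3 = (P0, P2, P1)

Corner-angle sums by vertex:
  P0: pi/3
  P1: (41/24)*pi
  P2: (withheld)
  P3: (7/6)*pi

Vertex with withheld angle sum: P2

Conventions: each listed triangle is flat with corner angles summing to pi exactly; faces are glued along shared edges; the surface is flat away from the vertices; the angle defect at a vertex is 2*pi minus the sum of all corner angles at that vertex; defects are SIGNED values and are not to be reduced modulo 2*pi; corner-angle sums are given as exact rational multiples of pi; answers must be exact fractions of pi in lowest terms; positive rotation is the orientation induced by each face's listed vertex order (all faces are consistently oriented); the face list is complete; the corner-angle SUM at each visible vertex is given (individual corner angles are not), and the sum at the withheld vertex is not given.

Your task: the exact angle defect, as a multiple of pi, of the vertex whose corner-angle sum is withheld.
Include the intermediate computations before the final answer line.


V = 4, E = 6, F = 4; chi = V - E + F = 2
Gauss-Bonnet: total defect = 2*pi*chi = 4*pi; visible defects sum to (67/24)*pi

Answer: defect(P2) = (29/24)*pi


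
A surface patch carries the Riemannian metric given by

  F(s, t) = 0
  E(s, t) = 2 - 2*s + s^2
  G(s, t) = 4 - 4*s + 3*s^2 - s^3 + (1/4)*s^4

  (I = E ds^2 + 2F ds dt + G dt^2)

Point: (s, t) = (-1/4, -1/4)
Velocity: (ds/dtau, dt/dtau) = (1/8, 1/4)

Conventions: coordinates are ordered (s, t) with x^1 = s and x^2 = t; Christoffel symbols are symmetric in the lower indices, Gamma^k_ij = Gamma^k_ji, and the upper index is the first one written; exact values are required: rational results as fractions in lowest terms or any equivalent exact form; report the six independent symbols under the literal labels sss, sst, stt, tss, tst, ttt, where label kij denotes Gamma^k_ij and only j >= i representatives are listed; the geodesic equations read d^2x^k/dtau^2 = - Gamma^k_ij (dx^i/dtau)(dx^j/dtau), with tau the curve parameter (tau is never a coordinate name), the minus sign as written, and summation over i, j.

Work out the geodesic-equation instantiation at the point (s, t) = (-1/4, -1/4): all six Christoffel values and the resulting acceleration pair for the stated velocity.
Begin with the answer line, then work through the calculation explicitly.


Answer: Gamma_sss = -20/41, Gamma_sst = 0, Gamma_stt = 365/328, Gamma_tss = 0, Gamma_tst = -40/73, Gamma_ttt = 0; accelerations (d^2s/dtau^2, d^2t/dtau^2) = (-325/5248, 5/146)

E = 41/16, F = 0, G = 5329/1024 at the point
E_s = -5/2, E_t = 0, F_s = 0, F_t = 0, G_s = -365/64, G_t = 0
EG - F^2 = 218489/16384;  g^inv = (16384/218489) * [[5329/1024, 0], [0, 41/16]]
first-kind symbols [ij,l] = (1/2)(d_i g_jl + d_j g_il - d_l g_ij): [ss,s] = E_s/2 = -5/4, [ss,t] = F_s - E_t/2 = 0, [st,s] = E_t/2 = 0, [st,t] = G_s/2 = -365/128, [tt,s] = F_t - G_s/2 = 365/128, [tt,t] = G_t/2 = 0
Gamma^s_ij = (G*[ij,s] - F*[ij,t])/(EG - F^2), Gamma^t_ij = (E*[ij,t] - F*[ij,s])/(EG - F^2)
Gamma_sss = -20/41, Gamma_sst = 0, Gamma_stt = 365/328, Gamma_tss = 0, Gamma_tst = -40/73, Gamma_ttt = 0
d^2s/dtau^2 = -(Gamma_sss*(1/8)^2 + 2*Gamma_sst*(1/8)*(1/4) + Gamma_stt*(1/4)^2) = -325/5248
d^2t/dtau^2 = -(Gamma_tss*(1/8)^2 + 2*Gamma_tst*(1/8)*(1/4) + Gamma_ttt*(1/4)^2) = 5/146


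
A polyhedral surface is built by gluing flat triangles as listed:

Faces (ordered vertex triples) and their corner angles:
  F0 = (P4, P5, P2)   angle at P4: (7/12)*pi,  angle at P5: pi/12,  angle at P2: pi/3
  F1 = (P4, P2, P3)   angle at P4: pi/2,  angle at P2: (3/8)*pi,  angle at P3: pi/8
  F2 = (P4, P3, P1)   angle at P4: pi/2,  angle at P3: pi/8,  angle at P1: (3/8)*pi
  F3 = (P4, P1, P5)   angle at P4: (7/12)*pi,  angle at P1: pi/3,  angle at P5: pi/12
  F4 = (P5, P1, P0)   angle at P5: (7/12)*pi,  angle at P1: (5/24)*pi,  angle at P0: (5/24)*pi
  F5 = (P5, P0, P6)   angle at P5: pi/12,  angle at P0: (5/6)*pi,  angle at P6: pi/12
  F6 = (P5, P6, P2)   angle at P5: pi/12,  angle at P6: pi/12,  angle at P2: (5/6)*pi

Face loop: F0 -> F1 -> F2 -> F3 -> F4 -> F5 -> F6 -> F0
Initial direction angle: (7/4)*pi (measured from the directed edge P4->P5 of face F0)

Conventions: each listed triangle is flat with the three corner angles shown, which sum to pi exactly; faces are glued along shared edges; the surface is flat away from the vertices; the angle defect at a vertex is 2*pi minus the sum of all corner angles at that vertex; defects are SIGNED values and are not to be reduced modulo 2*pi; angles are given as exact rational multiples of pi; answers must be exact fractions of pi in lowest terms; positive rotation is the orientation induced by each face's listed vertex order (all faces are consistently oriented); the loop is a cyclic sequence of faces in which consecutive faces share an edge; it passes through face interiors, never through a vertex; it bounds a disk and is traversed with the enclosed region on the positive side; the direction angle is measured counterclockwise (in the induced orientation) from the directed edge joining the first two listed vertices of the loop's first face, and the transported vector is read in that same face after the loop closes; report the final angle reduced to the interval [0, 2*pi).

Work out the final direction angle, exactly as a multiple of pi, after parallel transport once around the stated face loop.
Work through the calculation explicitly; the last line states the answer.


enclosed vertex P4: corner angles sum to (13/6)*pi, defect = 2*pi - (13/6)*pi = -pi/6
enclosed vertex P5: corner angles sum to (11/12)*pi, defect = 2*pi - (11/12)*pi = (13/12)*pi
the rotation equals the total enclosed defect, so the final angle is initial + defects (mod 2*pi)
final angle = (7/4)*pi + (11/12)*pi = (2/3)*pi (mod 2*pi)

Answer: final direction angle = (2/3)*pi


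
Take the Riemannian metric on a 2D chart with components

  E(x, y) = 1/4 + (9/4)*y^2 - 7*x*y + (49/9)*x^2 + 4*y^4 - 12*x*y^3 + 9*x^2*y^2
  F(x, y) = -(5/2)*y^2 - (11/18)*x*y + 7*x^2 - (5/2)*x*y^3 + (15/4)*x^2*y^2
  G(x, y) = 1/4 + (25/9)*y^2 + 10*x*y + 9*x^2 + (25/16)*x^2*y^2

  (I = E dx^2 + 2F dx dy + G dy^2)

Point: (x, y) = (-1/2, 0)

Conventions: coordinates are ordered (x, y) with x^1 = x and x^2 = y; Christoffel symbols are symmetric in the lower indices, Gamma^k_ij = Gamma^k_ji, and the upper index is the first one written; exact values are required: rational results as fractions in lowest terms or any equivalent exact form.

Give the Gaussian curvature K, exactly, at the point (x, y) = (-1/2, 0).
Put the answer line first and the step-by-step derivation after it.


Answer: K = -207180/19321

E = 29/18, F = 7/4, G = 5/2, EG - F^2 = 139/144 at the point
E_x = -49/9, E_y = 7/2, F_x = -7, F_y = 11/36, G_x = -9, G_y = -5
E_yy = 9, F_xy = -11/18, G_xx = 18
Evaluate Brioschi's two determinant matrices M1, M2 and divide by (EG - F^2)^2.
M1 = [[-E_yy/2 + F_xy - G_xx/2, E_x/2, F_x - E_y/2], [F_y - G_x/2, E, F], [G_y/2, F, G]] = [[-127/9, -49/18, -35/4], [173/36, 29/18, 7/4], [-5/2, 7/4, 5/2]]; det M1 = -44833/576
M2 = [[0, E_y/2, G_x/2], [E_y/2, E, F], [G_x/2, F, G]] = [[0, 7/4, -9/2], [7/4, 29/18, 7/4], [-9/2, 7/4, 5/2]]; det M2 = -2171/32
det M1 - det M2 = -5755/576; K = -5755/576 / (139/144)^2 = -207180/19321


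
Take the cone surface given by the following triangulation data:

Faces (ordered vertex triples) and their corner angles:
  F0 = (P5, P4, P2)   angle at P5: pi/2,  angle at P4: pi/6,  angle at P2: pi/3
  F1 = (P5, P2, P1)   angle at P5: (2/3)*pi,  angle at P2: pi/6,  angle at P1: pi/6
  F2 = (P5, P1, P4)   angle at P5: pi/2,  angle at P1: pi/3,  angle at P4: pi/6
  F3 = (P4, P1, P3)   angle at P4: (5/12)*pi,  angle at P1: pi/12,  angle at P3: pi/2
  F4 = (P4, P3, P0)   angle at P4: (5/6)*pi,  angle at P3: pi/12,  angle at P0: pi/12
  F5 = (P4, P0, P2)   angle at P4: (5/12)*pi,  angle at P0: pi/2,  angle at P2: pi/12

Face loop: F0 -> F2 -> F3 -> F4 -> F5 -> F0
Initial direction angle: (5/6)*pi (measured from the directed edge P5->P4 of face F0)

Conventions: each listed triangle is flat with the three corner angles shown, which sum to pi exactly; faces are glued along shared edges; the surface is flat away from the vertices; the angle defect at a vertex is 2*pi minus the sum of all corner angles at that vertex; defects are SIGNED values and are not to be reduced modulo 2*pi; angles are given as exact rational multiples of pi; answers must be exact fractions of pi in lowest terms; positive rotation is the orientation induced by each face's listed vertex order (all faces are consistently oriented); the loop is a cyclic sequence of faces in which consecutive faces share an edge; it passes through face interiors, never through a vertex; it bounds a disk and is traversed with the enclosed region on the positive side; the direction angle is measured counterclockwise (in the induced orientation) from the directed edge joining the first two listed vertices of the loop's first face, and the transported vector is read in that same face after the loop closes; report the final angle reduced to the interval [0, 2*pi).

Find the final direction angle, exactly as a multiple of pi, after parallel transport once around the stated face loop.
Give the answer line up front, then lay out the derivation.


Answer: final direction angle = (5/6)*pi

enclosed vertex P4: corner angles sum to 2*pi, defect = 2*pi - 2*pi = 0
adding the enclosed defects to the starting angle (mod 2*pi, induced orientation) gives the holonomy
final angle = (5/6)*pi + 0 = (5/6)*pi (mod 2*pi)
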